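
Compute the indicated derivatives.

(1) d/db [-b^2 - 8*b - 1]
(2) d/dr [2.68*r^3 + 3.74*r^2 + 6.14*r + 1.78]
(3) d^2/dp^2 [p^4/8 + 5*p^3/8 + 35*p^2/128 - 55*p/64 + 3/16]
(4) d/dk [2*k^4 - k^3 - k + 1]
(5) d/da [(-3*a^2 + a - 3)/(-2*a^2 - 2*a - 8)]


(1) = -2*b - 8
(2) = 8.04*r^2 + 7.48*r + 6.14
(3) = 3*p^2/2 + 15*p/4 + 35/64
(4) = 8*k^3 - 3*k^2 - 1
(5) = (4*a^2 + 18*a - 7)/(2*(a^4 + 2*a^3 + 9*a^2 + 8*a + 16))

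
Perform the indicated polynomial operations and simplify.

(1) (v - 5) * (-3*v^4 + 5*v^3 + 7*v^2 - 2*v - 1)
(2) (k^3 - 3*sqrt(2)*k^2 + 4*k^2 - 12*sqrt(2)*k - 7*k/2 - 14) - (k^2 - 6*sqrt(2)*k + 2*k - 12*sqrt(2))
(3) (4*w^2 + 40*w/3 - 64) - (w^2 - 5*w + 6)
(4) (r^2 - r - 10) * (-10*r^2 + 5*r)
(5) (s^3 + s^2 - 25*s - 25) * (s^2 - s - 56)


(1) = -3*v^5 + 20*v^4 - 18*v^3 - 37*v^2 + 9*v + 5
(2) = k^3 - 3*sqrt(2)*k^2 + 3*k^2 - 6*sqrt(2)*k - 11*k/2 - 14 + 12*sqrt(2)
(3) = 3*w^2 + 55*w/3 - 70
(4) = -10*r^4 + 15*r^3 + 95*r^2 - 50*r
(5) = s^5 - 82*s^3 - 56*s^2 + 1425*s + 1400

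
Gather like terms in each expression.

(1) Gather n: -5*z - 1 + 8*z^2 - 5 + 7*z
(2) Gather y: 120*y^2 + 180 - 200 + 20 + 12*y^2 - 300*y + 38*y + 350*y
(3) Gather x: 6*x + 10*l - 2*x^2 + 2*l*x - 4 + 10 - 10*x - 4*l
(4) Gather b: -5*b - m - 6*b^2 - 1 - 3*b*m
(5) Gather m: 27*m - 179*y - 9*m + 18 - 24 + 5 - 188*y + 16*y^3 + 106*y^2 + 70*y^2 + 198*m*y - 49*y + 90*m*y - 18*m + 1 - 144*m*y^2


(1) = 8*z^2 + 2*z - 6
(2) = 132*y^2 + 88*y
(3) = 6*l - 2*x^2 + x*(2*l - 4) + 6
(4) = -6*b^2 + b*(-3*m - 5) - m - 1
(5) = m*(-144*y^2 + 288*y) + 16*y^3 + 176*y^2 - 416*y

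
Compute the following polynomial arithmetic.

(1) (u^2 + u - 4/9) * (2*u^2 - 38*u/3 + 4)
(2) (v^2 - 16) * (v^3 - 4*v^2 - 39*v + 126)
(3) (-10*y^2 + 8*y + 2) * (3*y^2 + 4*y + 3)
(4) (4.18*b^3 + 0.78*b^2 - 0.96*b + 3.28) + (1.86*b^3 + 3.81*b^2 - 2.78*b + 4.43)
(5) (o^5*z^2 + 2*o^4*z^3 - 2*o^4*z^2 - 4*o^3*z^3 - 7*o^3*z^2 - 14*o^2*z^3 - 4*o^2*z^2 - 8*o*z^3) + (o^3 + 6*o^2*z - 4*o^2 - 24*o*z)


(1) = 2*u^4 - 32*u^3/3 - 86*u^2/9 + 260*u/27 - 16/9
(2) = v^5 - 4*v^4 - 55*v^3 + 190*v^2 + 624*v - 2016
(3) = -30*y^4 - 16*y^3 + 8*y^2 + 32*y + 6
(4) = 6.04*b^3 + 4.59*b^2 - 3.74*b + 7.71
(5) = o^5*z^2 + 2*o^4*z^3 - 2*o^4*z^2 - 4*o^3*z^3 - 7*o^3*z^2 + o^3 - 14*o^2*z^3 - 4*o^2*z^2 + 6*o^2*z - 4*o^2 - 8*o*z^3 - 24*o*z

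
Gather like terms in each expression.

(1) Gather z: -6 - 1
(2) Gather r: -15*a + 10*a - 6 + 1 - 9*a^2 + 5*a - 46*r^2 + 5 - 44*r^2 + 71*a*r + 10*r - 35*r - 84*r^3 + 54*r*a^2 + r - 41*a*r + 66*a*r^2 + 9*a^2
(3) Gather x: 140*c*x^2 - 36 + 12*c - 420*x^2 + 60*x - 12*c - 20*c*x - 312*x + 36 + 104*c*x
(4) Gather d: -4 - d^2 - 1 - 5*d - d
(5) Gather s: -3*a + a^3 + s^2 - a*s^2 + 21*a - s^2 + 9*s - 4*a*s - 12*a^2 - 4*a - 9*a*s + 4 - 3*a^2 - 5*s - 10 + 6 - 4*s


(1) = -7
(2) = -84*r^3 + r^2*(66*a - 90) + r*(54*a^2 + 30*a - 24)
(3) = x^2*(140*c - 420) + x*(84*c - 252)
(4) = -d^2 - 6*d - 5
(5) = a^3 - 15*a^2 - a*s^2 - 13*a*s + 14*a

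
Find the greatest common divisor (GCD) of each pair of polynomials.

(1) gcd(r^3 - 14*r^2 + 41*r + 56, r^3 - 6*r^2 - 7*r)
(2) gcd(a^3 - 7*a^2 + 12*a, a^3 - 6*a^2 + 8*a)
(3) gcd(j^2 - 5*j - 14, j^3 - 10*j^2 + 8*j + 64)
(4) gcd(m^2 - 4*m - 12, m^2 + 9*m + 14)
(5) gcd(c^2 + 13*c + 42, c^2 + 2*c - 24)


(1) = r^2 - 6*r - 7
(2) = gcd(a*(a - 4)*(a - 3), a*(a - 4)*(a - 2)) = a^2 - 4*a
(3) = gcd((j - 7)*(j + 2), (j - 8)*(j - 4)*(j + 2)) = j + 2
(4) = m + 2
(5) = c + 6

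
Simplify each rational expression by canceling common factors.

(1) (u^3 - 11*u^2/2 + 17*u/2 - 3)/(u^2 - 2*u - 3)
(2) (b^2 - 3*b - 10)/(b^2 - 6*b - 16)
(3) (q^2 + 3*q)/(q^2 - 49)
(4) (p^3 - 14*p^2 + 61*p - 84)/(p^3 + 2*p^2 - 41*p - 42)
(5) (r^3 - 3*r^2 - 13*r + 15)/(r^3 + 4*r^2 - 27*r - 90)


(1) = (2*u^2 - 5*u + 2)/(2*u + 2)
(2) = (b - 5)/(b - 8)
(3) = (q^2 + 3*q)/(q^2 - 49)
(4) = (p^3 - 14*p^2 + 61*p - 84)/(p^3 + 2*p^2 - 41*p - 42)
(5) = (r - 1)/(r + 6)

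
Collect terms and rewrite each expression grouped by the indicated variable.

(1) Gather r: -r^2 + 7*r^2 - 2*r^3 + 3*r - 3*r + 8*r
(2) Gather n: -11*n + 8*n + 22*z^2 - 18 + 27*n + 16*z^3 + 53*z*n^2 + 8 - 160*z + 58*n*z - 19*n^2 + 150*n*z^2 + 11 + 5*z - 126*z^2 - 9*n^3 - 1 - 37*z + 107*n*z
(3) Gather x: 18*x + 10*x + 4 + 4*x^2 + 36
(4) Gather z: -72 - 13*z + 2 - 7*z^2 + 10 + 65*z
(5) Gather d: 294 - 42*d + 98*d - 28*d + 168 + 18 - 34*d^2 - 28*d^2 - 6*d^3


(1) = -2*r^3 + 6*r^2 + 8*r
(2) = -9*n^3 + n^2*(53*z - 19) + n*(150*z^2 + 165*z + 24) + 16*z^3 - 104*z^2 - 192*z
(3) = 4*x^2 + 28*x + 40
(4) = -7*z^2 + 52*z - 60
(5) = -6*d^3 - 62*d^2 + 28*d + 480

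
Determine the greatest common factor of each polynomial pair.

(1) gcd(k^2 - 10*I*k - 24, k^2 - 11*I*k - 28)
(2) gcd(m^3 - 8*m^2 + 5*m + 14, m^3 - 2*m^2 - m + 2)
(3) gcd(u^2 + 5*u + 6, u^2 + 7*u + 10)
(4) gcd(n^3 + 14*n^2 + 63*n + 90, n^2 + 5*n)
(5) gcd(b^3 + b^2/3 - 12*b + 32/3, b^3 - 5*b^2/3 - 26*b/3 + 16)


(1) = gcd((k - 6*I)*(k - 4*I), (k - 7*I)*(k - 4*I)) = k - 4*I
(2) = m^2 - m - 2
(3) = gcd((u + 2)*(u + 3), (u + 2)*(u + 5)) = u + 2
(4) = n + 5
(5) = b - 8/3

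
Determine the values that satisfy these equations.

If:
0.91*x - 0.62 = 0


Then:
x = 0.68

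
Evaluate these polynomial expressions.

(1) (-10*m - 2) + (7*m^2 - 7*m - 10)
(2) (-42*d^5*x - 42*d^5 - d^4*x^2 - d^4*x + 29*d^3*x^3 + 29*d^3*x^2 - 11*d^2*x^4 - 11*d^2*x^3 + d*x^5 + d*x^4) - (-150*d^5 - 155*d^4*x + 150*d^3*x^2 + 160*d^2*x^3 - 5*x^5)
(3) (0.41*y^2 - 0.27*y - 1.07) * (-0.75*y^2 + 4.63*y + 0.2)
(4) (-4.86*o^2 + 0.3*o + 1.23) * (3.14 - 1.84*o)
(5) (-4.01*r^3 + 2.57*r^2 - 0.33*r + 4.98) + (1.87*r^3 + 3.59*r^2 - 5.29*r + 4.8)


(1) = 7*m^2 - 17*m - 12
(2) = -42*d^5*x + 108*d^5 - d^4*x^2 + 154*d^4*x + 29*d^3*x^3 - 121*d^3*x^2 - 11*d^2*x^4 - 171*d^2*x^3 + d*x^5 + d*x^4 + 5*x^5
(3) = -0.3075*y^4 + 2.1008*y^3 - 0.3656*y^2 - 5.0081*y - 0.214
(4) = 8.9424*o^3 - 15.8124*o^2 - 1.3212*o + 3.8622
(5) = -2.14*r^3 + 6.16*r^2 - 5.62*r + 9.78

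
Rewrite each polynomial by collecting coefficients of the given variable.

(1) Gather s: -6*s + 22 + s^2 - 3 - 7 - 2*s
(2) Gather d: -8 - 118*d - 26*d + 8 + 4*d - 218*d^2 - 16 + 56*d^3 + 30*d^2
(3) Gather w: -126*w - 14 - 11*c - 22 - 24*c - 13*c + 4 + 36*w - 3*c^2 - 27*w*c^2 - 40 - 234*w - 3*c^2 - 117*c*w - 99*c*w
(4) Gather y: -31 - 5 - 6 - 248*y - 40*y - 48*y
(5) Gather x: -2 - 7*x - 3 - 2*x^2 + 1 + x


(1) = s^2 - 8*s + 12
(2) = 56*d^3 - 188*d^2 - 140*d - 16
(3) = -6*c^2 - 48*c + w*(-27*c^2 - 216*c - 324) - 72
(4) = -336*y - 42
(5) = -2*x^2 - 6*x - 4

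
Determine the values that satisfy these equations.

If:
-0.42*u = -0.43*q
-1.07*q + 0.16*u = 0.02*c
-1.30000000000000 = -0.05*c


Then:
c = 26.00
q = -0.57
u = -0.59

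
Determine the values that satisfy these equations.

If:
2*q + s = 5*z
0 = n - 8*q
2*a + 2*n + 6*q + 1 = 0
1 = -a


Then:
a = -1
n = 4/11
q = 1/22
s = 5*z - 1/11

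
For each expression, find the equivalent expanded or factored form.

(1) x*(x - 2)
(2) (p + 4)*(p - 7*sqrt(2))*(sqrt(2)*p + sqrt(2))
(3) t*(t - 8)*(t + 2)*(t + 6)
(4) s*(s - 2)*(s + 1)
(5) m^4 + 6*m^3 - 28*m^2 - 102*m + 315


(1) = x^2 - 2*x
(2) = sqrt(2)*p^3 - 14*p^2 + 5*sqrt(2)*p^2 - 70*p + 4*sqrt(2)*p - 56
(3) = t^4 - 52*t^2 - 96*t
(4) = s^3 - s^2 - 2*s
(5) = (m - 3)^2*(m + 5)*(m + 7)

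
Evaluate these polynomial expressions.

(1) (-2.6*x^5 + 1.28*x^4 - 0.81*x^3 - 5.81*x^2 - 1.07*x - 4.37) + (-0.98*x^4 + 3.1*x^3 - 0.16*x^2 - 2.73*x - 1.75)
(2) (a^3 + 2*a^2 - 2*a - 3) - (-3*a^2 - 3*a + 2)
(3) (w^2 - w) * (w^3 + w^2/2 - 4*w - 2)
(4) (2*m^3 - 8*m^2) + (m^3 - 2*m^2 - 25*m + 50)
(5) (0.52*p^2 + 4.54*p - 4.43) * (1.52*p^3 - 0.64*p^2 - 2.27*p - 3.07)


(1) = -2.6*x^5 + 0.3*x^4 + 2.29*x^3 - 5.97*x^2 - 3.8*x - 6.12
(2) = a^3 + 5*a^2 + a - 5
(3) = w^5 - w^4/2 - 9*w^3/2 + 2*w^2 + 2*w
(4) = 3*m^3 - 10*m^2 - 25*m + 50
(5) = 0.7904*p^5 + 6.568*p^4 - 10.8196*p^3 - 9.067*p^2 - 3.8817*p + 13.6001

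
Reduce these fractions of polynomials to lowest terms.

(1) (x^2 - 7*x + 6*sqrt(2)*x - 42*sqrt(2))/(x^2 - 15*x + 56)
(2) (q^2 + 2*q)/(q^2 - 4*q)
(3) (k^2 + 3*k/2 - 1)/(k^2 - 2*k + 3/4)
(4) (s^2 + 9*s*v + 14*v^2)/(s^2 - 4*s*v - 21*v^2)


(1) = (x + 6*sqrt(2))/(x - 8)
(2) = (q + 2)/(q - 4)
(3) = (2*k + 4)/(2*k - 3)
(4) = (s^2 + 9*s*v + 14*v^2)/(s^2 - 4*s*v - 21*v^2)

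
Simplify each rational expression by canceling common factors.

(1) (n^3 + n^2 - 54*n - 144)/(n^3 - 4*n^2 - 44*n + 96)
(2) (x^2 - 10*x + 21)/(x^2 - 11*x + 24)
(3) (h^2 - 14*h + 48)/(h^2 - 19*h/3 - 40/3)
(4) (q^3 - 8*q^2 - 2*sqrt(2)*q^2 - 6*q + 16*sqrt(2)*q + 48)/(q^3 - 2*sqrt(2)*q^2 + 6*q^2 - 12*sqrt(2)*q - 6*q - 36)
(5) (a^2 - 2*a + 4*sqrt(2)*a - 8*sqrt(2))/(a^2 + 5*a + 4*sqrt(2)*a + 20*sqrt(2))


(1) = (n + 3)/(n - 2)
(2) = (x - 7)/(x - 8)
(3) = (3*h - 18)/(3*h + 5)
(4) = (q - 8)/(q + 6)
(5) = (a - 2)/(a + 5)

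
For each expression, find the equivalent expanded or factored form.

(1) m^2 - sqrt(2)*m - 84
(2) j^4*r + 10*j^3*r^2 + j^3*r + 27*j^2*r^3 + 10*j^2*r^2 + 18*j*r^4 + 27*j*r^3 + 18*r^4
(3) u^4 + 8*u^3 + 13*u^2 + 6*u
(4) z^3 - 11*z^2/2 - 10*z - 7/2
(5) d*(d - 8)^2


(1) = (m - 7*sqrt(2))*(m + 6*sqrt(2))
(2) = (j + r)*(j + 3*r)*(j + 6*r)*(j*r + r)
(3) = u*(u + 1)^2*(u + 6)
(4) = (z - 7)*(z + 1/2)*(z + 1)
(5) = d^3 - 16*d^2 + 64*d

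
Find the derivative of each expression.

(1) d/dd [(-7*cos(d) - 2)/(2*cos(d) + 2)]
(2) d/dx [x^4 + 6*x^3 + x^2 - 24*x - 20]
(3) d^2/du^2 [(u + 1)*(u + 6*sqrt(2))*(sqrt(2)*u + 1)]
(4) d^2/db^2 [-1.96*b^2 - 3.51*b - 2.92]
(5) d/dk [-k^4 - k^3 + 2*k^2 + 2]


(1) = 5*sin(d)/(2*(cos(d) + 1)^2)
(2) = 4*x^3 + 18*x^2 + 2*x - 24
(3) = 6*sqrt(2)*u + 2*sqrt(2) + 26
(4) = -3.92000000000000
(5) = k*(-4*k^2 - 3*k + 4)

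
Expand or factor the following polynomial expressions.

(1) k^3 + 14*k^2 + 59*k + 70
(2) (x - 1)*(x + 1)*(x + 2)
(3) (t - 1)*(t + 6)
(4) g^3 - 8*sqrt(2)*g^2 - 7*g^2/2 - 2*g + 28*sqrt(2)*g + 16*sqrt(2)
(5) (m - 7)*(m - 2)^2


(1) = (k + 2)*(k + 5)*(k + 7)
(2) = x^3 + 2*x^2 - x - 2
(3) = t^2 + 5*t - 6
(4) = (g - 4)*(g + 1/2)*(g - 8*sqrt(2))
(5) = m^3 - 11*m^2 + 32*m - 28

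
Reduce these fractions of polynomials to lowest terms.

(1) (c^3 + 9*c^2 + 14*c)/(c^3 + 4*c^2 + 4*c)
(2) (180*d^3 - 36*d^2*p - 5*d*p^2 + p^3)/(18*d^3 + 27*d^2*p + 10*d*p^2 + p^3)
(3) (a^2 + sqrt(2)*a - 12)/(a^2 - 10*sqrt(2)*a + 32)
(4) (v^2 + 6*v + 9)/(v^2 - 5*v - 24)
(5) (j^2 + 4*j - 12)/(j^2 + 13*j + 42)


(1) = (c + 7)/(c + 2)
(2) = (30*d^2 - 11*d*p + p^2)/(3*d^2 + 4*d*p + p^2)
(3) = (a + 3*sqrt(2))/(a - 8*sqrt(2))
(4) = (v + 3)/(v - 8)
(5) = (j - 2)/(j + 7)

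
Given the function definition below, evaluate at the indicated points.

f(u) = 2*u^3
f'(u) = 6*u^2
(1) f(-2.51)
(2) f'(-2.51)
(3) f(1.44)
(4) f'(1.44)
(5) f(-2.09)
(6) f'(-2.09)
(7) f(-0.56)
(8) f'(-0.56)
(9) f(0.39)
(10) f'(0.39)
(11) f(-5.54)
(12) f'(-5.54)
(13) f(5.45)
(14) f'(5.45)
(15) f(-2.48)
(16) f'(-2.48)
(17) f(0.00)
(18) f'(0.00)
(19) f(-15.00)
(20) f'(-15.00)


(1) = -31.63
(2) = 37.80
(3) = 5.97
(4) = 12.44
(5) = -18.26
(6) = 26.21
(7) = -0.35
(8) = 1.88
(9) = 0.12
(10) = 0.91
(11) = -340.06
(12) = 184.15
(13) = 323.76
(14) = 178.22
(15) = -30.51
(16) = 36.90
(17) = 0.00
(18) = 0.00
(19) = -6750.00
(20) = 1350.00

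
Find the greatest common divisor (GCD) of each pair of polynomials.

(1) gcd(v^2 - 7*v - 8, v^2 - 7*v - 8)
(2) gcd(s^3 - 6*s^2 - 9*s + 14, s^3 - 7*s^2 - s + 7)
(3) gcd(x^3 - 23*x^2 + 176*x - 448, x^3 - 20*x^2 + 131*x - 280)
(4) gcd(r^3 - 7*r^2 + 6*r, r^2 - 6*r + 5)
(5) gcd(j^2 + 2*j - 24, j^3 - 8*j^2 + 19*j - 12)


(1) = v^2 - 7*v - 8
(2) = s^2 - 8*s + 7
(3) = x^2 - 15*x + 56
(4) = r - 1
(5) = gcd((j - 4)*(j + 6), (j - 4)*(j - 3)*(j - 1)) = j - 4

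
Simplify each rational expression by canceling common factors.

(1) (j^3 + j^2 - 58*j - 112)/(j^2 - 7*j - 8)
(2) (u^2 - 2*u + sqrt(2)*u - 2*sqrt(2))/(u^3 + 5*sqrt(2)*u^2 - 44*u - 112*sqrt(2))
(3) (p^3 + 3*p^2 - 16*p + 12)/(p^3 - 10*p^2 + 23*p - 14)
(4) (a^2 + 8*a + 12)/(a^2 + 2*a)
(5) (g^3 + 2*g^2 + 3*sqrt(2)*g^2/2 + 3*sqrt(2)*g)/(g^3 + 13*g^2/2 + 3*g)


(1) = (j^2 + 9*j + 14)/(j + 1)
(2) = (u^2 + u*(-2 + sqrt(2)) - 2*sqrt(2))/(u^3 + 5*sqrt(2)*u^2 - 44*u - 112*sqrt(2))
(3) = (p + 6)/(p - 7)
(4) = (a + 6)/a
(5) = (4*g^2 + g*(8 + 6*sqrt(2)) + 12*sqrt(2))/(4*g^2 + 26*g + 12)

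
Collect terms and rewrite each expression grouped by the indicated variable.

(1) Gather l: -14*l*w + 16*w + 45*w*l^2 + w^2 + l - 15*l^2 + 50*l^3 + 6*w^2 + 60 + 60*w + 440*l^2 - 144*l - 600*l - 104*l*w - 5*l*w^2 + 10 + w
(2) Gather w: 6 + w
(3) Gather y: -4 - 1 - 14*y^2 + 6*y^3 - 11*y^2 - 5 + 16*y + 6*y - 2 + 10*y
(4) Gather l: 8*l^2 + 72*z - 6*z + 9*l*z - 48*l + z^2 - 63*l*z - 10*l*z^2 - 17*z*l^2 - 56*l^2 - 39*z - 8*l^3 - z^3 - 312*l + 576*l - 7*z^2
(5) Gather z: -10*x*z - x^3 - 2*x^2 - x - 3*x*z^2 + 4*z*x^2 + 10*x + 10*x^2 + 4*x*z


(1) = 50*l^3 + l^2*(45*w + 425) + l*(-5*w^2 - 118*w - 743) + 7*w^2 + 77*w + 70
(2) = w + 6
(3) = 6*y^3 - 25*y^2 + 32*y - 12
(4) = -8*l^3 + l^2*(-17*z - 48) + l*(-10*z^2 - 54*z + 216) - z^3 - 6*z^2 + 27*z
(5) = -x^3 + 8*x^2 - 3*x*z^2 + 9*x + z*(4*x^2 - 6*x)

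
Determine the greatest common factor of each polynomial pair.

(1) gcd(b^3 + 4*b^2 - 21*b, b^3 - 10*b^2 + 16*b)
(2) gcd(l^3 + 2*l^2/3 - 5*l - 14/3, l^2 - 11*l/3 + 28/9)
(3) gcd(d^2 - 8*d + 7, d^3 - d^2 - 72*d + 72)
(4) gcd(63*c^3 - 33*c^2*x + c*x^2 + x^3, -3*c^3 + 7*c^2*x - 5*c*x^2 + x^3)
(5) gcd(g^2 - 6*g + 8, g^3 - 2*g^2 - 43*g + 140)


(1) = b
(2) = gcd((l - 7/3)*(l + 1)*(l + 2), (l - 7/3)*(l - 4/3)) = l - 7/3
(3) = d - 1
(4) = -3*c + x
(5) = g - 4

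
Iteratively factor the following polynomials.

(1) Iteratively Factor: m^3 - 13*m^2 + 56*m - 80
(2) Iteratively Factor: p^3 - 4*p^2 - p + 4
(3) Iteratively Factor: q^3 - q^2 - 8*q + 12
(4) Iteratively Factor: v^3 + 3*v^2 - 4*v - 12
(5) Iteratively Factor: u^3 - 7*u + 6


(1) = (m - 4)*(m^2 - 9*m + 20) = (m - 4)^2*(m - 5)
(2) = (p - 4)*(p^2 - 1) = (p - 4)*(p + 1)*(p - 1)
(3) = (q - 2)*(q^2 + q - 6) = (q - 2)^2*(q + 3)
(4) = (v + 2)*(v^2 + v - 6) = (v + 2)*(v + 3)*(v - 2)
(5) = (u + 3)*(u^2 - 3*u + 2) = (u - 2)*(u + 3)*(u - 1)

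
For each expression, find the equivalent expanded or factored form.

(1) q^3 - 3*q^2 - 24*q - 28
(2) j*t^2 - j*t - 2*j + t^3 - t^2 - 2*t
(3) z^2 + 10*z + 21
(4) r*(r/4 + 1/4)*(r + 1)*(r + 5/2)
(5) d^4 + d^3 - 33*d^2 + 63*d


(1) = (q - 7)*(q + 2)^2
(2) = (j + t)*(t - 2)*(t + 1)
(3) = (z + 3)*(z + 7)
(4) = r^4/4 + 9*r^3/8 + 3*r^2/2 + 5*r/8
(5) = d*(d - 3)^2*(d + 7)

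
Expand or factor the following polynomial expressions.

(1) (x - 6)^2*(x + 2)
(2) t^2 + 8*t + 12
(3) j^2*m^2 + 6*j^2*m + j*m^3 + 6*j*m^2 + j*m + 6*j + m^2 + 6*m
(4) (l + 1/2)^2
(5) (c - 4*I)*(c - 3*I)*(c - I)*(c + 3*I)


(1) = x^3 - 10*x^2 + 12*x + 72
(2) = (t + 2)*(t + 6)
(3) = (j + m)*(m + 6)*(j*m + 1)
(4) = l^2 + l + 1/4
(5) = c^4 - 5*I*c^3 + 5*c^2 - 45*I*c - 36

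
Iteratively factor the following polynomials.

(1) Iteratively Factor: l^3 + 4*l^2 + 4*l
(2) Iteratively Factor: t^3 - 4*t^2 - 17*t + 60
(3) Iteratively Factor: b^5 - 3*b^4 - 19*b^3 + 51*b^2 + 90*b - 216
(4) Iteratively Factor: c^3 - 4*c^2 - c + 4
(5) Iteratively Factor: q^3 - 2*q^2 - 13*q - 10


(1) = (l + 2)*(l^2 + 2*l) = (l + 2)^2*(l)
(2) = (t - 5)*(t^2 + t - 12) = (t - 5)*(t - 3)*(t + 4)
(3) = (b - 4)*(b^4 + b^3 - 15*b^2 - 9*b + 54) = (b - 4)*(b + 3)*(b^3 - 2*b^2 - 9*b + 18) = (b - 4)*(b - 3)*(b + 3)*(b^2 + b - 6) = (b - 4)*(b - 3)*(b + 3)^2*(b - 2)
(4) = (c - 1)*(c^2 - 3*c - 4) = (c - 4)*(c - 1)*(c + 1)
(5) = (q - 5)*(q^2 + 3*q + 2) = (q - 5)*(q + 2)*(q + 1)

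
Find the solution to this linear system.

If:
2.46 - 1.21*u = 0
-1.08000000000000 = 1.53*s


Then:
s = -0.71
u = 2.03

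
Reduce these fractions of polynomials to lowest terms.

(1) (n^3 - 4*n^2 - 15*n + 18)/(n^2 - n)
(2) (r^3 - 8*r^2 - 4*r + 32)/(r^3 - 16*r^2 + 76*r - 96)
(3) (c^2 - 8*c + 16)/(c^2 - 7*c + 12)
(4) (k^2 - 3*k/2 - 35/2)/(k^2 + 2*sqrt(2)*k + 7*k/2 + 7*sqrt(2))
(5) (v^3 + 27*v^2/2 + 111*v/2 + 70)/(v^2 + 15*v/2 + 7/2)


(1) = (n^2 - 3*n - 18)/n
(2) = (r + 2)/(r - 6)
(3) = (c - 4)/(c - 3)
(4) = (4*k - 20)/(4*k + 8*sqrt(2))
(5) = (2*v^2 + 13*v + 20)/(2*v + 1)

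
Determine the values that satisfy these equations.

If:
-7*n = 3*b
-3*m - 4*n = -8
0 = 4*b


Then:
b = 0
m = 8/3
n = 0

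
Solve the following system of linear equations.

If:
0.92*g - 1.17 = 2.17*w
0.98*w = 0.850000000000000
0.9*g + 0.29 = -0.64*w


Then:
No Solution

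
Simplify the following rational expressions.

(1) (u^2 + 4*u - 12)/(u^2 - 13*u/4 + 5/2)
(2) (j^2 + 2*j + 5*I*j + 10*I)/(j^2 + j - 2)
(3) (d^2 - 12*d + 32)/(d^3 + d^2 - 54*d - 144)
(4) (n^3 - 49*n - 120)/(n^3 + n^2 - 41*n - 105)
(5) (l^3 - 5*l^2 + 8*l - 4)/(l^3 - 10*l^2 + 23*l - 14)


(1) = (4*u + 24)/(4*u - 5)
(2) = (j + 5*I)/(j - 1)
(3) = (d - 4)/(d^2 + 9*d + 18)
(4) = (n - 8)/(n - 7)
(5) = (l - 2)/(l - 7)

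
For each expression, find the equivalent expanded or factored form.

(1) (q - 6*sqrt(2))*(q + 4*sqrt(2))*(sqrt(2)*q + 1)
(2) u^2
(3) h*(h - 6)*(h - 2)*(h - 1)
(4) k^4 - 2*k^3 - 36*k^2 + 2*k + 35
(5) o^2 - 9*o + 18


(1) = sqrt(2)*q^3 - 3*q^2 - 50*sqrt(2)*q - 48
(2) = u^2
(3) = h^4 - 9*h^3 + 20*h^2 - 12*h
(4) = (k - 7)*(k - 1)*(k + 1)*(k + 5)
(5) = (o - 6)*(o - 3)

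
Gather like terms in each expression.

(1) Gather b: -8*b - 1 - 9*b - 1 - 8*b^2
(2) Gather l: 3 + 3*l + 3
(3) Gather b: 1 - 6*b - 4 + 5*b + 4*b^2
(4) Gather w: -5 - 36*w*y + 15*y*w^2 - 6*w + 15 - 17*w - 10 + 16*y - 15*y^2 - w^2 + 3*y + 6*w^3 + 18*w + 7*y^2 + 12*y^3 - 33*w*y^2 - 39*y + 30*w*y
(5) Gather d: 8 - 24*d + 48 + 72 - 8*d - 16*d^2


(1) = -8*b^2 - 17*b - 2
(2) = 3*l + 6
(3) = 4*b^2 - b - 3
(4) = 6*w^3 + w^2*(15*y - 1) + w*(-33*y^2 - 6*y - 5) + 12*y^3 - 8*y^2 - 20*y
(5) = -16*d^2 - 32*d + 128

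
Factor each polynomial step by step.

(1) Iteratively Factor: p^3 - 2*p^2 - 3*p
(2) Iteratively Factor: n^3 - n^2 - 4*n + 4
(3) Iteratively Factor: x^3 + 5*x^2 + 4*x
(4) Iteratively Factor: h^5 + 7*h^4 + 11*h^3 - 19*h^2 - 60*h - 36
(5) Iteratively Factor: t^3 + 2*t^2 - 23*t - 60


(1) = (p - 3)*(p^2 + p) = (p - 3)*(p + 1)*(p)
(2) = (n - 1)*(n^2 - 4) = (n - 1)*(n + 2)*(n - 2)
(3) = (x + 4)*(x^2 + x) = (x + 1)*(x + 4)*(x)
(4) = (h + 2)*(h^4 + 5*h^3 + h^2 - 21*h - 18) = (h + 1)*(h + 2)*(h^3 + 4*h^2 - 3*h - 18) = (h + 1)*(h + 2)*(h + 3)*(h^2 + h - 6) = (h - 2)*(h + 1)*(h + 2)*(h + 3)*(h + 3)
(5) = (t + 4)*(t^2 - 2*t - 15) = (t + 3)*(t + 4)*(t - 5)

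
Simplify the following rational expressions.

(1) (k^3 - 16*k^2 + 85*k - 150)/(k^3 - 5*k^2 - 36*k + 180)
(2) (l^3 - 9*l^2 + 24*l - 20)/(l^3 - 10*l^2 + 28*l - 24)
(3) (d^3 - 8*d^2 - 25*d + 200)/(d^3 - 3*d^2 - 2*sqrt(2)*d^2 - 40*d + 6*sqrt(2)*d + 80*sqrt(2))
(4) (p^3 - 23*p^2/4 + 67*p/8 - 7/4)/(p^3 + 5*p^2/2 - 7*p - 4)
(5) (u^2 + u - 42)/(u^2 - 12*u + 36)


(1) = (k - 5)/(k + 6)
(2) = (l - 5)/(l - 6)
(3) = (d - 5)/(d - 2*sqrt(2))
(4) = (8*p^2 - 30*p + 7)/(8*p^2 + 36*p + 16)
(5) = (u + 7)/(u - 6)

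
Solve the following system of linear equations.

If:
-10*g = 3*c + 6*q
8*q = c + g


Then:
c = 86*q/7
g = -30*q/7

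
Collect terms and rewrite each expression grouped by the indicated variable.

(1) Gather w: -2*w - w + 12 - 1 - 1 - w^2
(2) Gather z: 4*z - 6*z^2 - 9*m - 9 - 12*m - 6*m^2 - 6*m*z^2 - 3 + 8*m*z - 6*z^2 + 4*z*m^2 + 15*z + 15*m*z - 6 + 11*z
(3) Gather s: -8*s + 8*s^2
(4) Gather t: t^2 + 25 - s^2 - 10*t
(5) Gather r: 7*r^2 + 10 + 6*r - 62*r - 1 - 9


(1) = -w^2 - 3*w + 10
(2) = -6*m^2 - 21*m + z^2*(-6*m - 12) + z*(4*m^2 + 23*m + 30) - 18
(3) = 8*s^2 - 8*s
(4) = -s^2 + t^2 - 10*t + 25
(5) = 7*r^2 - 56*r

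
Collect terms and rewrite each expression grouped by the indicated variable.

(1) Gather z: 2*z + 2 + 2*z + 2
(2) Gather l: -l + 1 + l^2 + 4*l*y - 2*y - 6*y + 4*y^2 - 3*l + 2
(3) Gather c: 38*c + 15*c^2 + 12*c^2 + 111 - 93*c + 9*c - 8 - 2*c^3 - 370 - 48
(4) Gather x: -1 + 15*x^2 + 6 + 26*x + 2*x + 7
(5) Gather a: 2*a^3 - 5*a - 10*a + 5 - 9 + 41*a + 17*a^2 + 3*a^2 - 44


(1) = 4*z + 4
(2) = l^2 + l*(4*y - 4) + 4*y^2 - 8*y + 3
(3) = -2*c^3 + 27*c^2 - 46*c - 315
(4) = 15*x^2 + 28*x + 12
(5) = 2*a^3 + 20*a^2 + 26*a - 48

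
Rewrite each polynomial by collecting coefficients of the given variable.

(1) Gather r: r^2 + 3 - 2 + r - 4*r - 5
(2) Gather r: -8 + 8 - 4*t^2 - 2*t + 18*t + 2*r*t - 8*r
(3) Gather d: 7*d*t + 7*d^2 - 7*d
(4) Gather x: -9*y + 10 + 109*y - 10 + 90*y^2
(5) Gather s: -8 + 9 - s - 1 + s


(1) = r^2 - 3*r - 4
(2) = r*(2*t - 8) - 4*t^2 + 16*t
(3) = 7*d^2 + d*(7*t - 7)
(4) = 90*y^2 + 100*y
(5) = 0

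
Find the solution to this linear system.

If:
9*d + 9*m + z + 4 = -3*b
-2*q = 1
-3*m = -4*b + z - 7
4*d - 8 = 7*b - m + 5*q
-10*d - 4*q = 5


Then:
b = -97/98
d = -3/10
m = -8/35
q = -1/2
z = 913/245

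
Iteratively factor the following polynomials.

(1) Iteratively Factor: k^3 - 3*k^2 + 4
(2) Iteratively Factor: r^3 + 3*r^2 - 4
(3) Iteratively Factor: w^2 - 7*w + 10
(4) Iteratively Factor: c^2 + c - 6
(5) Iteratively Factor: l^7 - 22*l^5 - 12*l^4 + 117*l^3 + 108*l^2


(1) = (k - 2)*(k^2 - k - 2) = (k - 2)^2*(k + 1)
(2) = (r + 2)*(r^2 + r - 2) = (r - 1)*(r + 2)*(r + 2)
(3) = (w - 5)*(w - 2)
(4) = (c + 3)*(c - 2)
(5) = (l)*(l^6 - 22*l^4 - 12*l^3 + 117*l^2 + 108*l) = l*(l + 1)*(l^5 - l^4 - 21*l^3 + 9*l^2 + 108*l) = l*(l - 3)*(l + 1)*(l^4 + 2*l^3 - 15*l^2 - 36*l) = l^2*(l - 3)*(l + 1)*(l^3 + 2*l^2 - 15*l - 36) = l^2*(l - 3)*(l + 1)*(l + 3)*(l^2 - l - 12) = l^2*(l - 3)*(l + 1)*(l + 3)^2*(l - 4)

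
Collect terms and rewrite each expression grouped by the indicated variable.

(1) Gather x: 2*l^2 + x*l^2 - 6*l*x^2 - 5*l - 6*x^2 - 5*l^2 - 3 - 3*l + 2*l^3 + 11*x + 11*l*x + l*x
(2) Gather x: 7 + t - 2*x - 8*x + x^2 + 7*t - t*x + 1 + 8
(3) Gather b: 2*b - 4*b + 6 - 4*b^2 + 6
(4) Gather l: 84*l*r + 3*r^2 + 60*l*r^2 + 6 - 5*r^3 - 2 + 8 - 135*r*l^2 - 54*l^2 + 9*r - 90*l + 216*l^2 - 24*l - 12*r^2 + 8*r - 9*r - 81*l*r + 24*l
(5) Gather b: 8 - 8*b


(1) = 2*l^3 - 3*l^2 - 8*l + x^2*(-6*l - 6) + x*(l^2 + 12*l + 11) - 3
(2) = 8*t + x^2 + x*(-t - 10) + 16
(3) = -4*b^2 - 2*b + 12
(4) = l^2*(162 - 135*r) + l*(60*r^2 + 3*r - 90) - 5*r^3 - 9*r^2 + 8*r + 12
(5) = 8 - 8*b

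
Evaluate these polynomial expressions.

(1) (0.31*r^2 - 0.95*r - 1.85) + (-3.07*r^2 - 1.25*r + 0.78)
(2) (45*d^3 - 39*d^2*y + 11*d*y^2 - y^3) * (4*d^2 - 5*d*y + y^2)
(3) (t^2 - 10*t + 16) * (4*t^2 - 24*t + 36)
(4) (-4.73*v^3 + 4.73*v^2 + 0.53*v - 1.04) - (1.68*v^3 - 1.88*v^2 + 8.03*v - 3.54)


(1) = -2.76*r^2 - 2.2*r - 1.07
(2) = 180*d^5 - 381*d^4*y + 284*d^3*y^2 - 98*d^2*y^3 + 16*d*y^4 - y^5
(3) = 4*t^4 - 64*t^3 + 340*t^2 - 744*t + 576
(4) = -6.41*v^3 + 6.61*v^2 - 7.5*v + 2.5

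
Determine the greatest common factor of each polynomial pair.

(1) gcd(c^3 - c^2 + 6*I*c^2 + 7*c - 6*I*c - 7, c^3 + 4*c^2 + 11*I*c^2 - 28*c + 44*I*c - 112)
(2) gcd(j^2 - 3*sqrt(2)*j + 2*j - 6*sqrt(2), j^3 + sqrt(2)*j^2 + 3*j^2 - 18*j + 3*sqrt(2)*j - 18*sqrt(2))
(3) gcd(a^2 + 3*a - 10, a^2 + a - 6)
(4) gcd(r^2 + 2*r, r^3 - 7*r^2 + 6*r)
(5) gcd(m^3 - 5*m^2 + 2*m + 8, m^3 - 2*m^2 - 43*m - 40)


(1) = gcd((c - 1)*(c - I)*(c + 7*I), (c + 4)*(c + 4*I)*(c + 7*I)) = c + 7*I
(2) = gcd((j + 2)*(j - 3*sqrt(2)), (j - 3)*(j + 6)*(j + sqrt(2))) = 1
(3) = gcd((a - 2)*(a + 5), (a - 2)*(a + 3)) = a - 2
(4) = r
(5) = m + 1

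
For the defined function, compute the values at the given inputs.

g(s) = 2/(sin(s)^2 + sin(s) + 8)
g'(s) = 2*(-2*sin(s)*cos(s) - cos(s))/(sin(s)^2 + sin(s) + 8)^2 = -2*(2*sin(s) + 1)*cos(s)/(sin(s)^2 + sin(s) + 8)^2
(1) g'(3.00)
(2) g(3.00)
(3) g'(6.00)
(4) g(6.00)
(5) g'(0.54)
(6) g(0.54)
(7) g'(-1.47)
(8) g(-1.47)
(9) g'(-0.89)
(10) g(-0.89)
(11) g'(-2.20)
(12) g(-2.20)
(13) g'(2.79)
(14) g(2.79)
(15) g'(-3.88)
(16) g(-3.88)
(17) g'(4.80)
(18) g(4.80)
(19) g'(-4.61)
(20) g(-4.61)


(1) = 0.04
(2) = 0.25
(3) = -0.01
(4) = 0.26
(5) = -0.05
(6) = 0.23
(7) = 0.00
(8) = 0.25
(9) = 0.01
(10) = 0.26
(11) = -0.01
(12) = 0.25
(13) = 0.04
(14) = 0.24
(15) = 0.04
(16) = 0.22
(17) = 0.00
(18) = 0.25
(19) = 0.01
(20) = 0.20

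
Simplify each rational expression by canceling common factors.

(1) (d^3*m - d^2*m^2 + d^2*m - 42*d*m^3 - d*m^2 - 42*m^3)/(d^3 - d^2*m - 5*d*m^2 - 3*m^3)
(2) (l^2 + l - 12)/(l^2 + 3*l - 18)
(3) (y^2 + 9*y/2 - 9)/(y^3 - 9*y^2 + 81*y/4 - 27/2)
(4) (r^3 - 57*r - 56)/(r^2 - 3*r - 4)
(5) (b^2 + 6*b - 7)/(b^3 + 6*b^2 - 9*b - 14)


(1) = (d^3*m - d^2*m^2 + d^2*m - 42*d*m^3 - d*m^2 - 42*m^3)/(d^3 - d^2*m - 5*d*m^2 - 3*m^3)
(2) = (l + 4)/(l + 6)
(3) = (2*y + 12)/(2*y^2 - 15*y + 18)
(4) = (r^2 - r - 56)/(r - 4)
(5) = (b - 1)/(b^2 - b - 2)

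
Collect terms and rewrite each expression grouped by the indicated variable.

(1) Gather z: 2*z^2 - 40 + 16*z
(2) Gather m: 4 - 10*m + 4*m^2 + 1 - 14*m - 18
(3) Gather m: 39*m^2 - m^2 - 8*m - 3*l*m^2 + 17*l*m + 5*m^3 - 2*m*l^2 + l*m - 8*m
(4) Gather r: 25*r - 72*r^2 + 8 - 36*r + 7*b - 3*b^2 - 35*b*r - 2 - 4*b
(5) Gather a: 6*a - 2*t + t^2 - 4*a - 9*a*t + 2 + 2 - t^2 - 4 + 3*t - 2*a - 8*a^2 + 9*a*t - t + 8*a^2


(1) = 2*z^2 + 16*z - 40
(2) = 4*m^2 - 24*m - 13
(3) = 5*m^3 + m^2*(38 - 3*l) + m*(-2*l^2 + 18*l - 16)
(4) = -3*b^2 + 3*b - 72*r^2 + r*(-35*b - 11) + 6
(5) = 0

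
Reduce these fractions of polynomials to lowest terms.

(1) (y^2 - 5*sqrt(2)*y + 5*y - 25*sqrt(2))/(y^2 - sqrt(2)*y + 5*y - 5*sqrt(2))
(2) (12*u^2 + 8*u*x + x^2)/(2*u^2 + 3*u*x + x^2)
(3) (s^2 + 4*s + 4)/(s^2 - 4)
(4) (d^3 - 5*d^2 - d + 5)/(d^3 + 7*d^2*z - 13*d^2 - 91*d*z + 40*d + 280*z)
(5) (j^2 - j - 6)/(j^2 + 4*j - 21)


(1) = (y - 5*sqrt(2))/(y - sqrt(2))
(2) = (6*u + x)/(u + x)
(3) = (s + 2)/(s - 2)
(4) = (d^2 - 1)/(d^2 + 7*d*z - 8*d - 56*z)
(5) = (j + 2)/(j + 7)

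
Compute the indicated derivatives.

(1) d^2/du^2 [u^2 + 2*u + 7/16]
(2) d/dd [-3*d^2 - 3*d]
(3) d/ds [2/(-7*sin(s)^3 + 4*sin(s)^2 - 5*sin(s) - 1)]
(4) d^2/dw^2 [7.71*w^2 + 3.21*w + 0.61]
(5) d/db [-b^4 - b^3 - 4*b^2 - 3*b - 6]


(1) = 2
(2) = -6*d - 3
(3) = 2*(21*sin(s)^2 - 8*sin(s) + 5)*cos(s)/(7*sin(s)^3 - 4*sin(s)^2 + 5*sin(s) + 1)^2
(4) = 15.4200000000000
(5) = -4*b^3 - 3*b^2 - 8*b - 3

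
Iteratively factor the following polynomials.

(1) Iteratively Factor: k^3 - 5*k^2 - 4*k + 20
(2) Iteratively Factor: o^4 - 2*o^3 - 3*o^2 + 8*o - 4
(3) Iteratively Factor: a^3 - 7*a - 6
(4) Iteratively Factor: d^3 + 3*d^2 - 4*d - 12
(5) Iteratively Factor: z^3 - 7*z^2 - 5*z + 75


(1) = (k + 2)*(k^2 - 7*k + 10) = (k - 2)*(k + 2)*(k - 5)
(2) = (o + 2)*(o^3 - 4*o^2 + 5*o - 2) = (o - 2)*(o + 2)*(o^2 - 2*o + 1) = (o - 2)*(o - 1)*(o + 2)*(o - 1)
(3) = (a - 3)*(a^2 + 3*a + 2) = (a - 3)*(a + 2)*(a + 1)
(4) = (d + 2)*(d^2 + d - 6) = (d + 2)*(d + 3)*(d - 2)
(5) = (z - 5)*(z^2 - 2*z - 15) = (z - 5)^2*(z + 3)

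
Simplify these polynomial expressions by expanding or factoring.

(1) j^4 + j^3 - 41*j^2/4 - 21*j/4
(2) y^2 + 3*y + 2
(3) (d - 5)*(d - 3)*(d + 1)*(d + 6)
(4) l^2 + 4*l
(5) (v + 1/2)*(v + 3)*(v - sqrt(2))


(1) = j*(j - 3)*(j + 1/2)*(j + 7/2)
(2) = (y + 1)*(y + 2)
(3) = d^4 - d^3 - 35*d^2 + 57*d + 90
(4) = l*(l + 4)
(5) = v^3 - sqrt(2)*v^2 + 7*v^2/2 - 7*sqrt(2)*v/2 + 3*v/2 - 3*sqrt(2)/2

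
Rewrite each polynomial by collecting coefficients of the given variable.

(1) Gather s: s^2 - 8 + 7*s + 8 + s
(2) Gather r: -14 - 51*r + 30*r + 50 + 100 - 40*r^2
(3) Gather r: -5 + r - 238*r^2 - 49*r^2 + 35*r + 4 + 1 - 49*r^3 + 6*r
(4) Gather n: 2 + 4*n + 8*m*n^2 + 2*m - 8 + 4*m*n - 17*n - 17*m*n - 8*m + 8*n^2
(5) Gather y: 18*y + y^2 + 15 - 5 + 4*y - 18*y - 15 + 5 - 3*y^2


(1) = s^2 + 8*s
(2) = -40*r^2 - 21*r + 136
(3) = -49*r^3 - 287*r^2 + 42*r
(4) = -6*m + n^2*(8*m + 8) + n*(-13*m - 13) - 6
(5) = -2*y^2 + 4*y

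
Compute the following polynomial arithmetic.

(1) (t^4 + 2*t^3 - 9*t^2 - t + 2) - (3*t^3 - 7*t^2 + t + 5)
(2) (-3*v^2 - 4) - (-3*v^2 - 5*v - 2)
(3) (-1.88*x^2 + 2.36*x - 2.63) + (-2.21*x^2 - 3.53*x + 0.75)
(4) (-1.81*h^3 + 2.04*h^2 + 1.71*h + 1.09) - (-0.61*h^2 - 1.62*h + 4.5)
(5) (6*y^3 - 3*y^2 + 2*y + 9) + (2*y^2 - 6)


(1) = t^4 - t^3 - 2*t^2 - 2*t - 3
(2) = 5*v - 2
(3) = -4.09*x^2 - 1.17*x - 1.88
(4) = -1.81*h^3 + 2.65*h^2 + 3.33*h - 3.41
(5) = 6*y^3 - y^2 + 2*y + 3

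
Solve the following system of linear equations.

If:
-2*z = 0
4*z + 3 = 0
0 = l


Then:
No Solution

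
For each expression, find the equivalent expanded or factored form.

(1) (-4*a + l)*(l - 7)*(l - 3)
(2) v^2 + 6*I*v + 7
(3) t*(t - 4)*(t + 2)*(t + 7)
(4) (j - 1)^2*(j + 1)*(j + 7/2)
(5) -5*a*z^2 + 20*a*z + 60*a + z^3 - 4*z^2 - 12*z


(1) = -4*a*l^2 + 40*a*l - 84*a + l^3 - 10*l^2 + 21*l
(2) = (v - I)*(v + 7*I)
(3) = t^4 + 5*t^3 - 22*t^2 - 56*t
(4) = j^4 + 5*j^3/2 - 9*j^2/2 - 5*j/2 + 7/2
(5) = (-5*a + z)*(z - 6)*(z + 2)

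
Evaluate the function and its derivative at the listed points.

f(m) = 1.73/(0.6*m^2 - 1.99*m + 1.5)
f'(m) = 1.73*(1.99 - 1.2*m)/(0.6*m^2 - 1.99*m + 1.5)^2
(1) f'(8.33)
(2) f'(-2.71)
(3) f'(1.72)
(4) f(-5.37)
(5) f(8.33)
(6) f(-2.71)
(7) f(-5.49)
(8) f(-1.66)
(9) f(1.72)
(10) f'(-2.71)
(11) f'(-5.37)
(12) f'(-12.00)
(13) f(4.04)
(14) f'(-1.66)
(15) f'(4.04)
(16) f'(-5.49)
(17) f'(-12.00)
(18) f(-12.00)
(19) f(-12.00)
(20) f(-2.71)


(1) = -0.02
(2) = 0.07
(3) = -5.86
(4) = 0.06
(5) = 0.07
(6) = 0.15
(7) = 0.06
(8) = 0.27
(9) = -11.71
(10) = 0.07
(11) = 0.02
(12) = 0.00
(13) = 0.53
(14) = 0.17
(15) = -0.47
(16) = 0.02
(17) = 0.00
(18) = 0.02
(19) = 0.02
(20) = 0.15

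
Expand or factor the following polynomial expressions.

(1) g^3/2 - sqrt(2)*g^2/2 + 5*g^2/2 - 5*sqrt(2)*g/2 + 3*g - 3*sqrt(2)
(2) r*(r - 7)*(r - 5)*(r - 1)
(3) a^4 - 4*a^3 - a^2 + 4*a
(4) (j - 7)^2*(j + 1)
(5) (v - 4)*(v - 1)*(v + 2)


(1) = (g/2 + 1)*(g + 3)*(g - sqrt(2))
(2) = r^4 - 13*r^3 + 47*r^2 - 35*r
(3) = a*(a - 4)*(a - 1)*(a + 1)
(4) = j^3 - 13*j^2 + 35*j + 49
(5) = v^3 - 3*v^2 - 6*v + 8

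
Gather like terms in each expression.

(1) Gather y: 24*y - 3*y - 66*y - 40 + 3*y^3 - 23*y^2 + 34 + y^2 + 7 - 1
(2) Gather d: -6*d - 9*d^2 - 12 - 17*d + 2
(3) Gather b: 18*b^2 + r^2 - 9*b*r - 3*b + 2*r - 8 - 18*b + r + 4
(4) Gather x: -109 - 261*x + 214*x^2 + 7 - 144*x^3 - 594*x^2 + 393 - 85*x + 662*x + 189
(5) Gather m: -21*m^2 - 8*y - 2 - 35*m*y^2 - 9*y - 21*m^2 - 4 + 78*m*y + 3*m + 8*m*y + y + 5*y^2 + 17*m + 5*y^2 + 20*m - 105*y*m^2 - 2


(1) = 3*y^3 - 22*y^2 - 45*y
(2) = -9*d^2 - 23*d - 10
(3) = 18*b^2 + b*(-9*r - 21) + r^2 + 3*r - 4
(4) = -144*x^3 - 380*x^2 + 316*x + 480
(5) = m^2*(-105*y - 42) + m*(-35*y^2 + 86*y + 40) + 10*y^2 - 16*y - 8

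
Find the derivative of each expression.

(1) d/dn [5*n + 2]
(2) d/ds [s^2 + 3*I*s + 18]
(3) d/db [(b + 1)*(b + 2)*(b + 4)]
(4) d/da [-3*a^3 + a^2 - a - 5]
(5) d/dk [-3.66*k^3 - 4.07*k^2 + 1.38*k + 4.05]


(1) = 5
(2) = 2*s + 3*I
(3) = 3*b^2 + 14*b + 14
(4) = -9*a^2 + 2*a - 1
(5) = -10.98*k^2 - 8.14*k + 1.38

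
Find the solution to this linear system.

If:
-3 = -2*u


Then:
u = 3/2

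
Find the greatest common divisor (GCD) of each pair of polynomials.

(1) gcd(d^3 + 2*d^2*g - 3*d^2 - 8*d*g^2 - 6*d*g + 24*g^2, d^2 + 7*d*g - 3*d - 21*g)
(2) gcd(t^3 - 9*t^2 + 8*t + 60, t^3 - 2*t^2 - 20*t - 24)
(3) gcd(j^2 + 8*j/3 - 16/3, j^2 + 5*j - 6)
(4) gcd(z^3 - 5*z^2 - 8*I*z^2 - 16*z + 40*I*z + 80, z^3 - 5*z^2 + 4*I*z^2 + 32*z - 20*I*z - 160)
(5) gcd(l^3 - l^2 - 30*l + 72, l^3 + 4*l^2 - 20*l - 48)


(1) = d - 3
(2) = gcd((t - 6)*(t - 5)*(t + 2), (t - 6)*(t + 2)^2) = t^2 - 4*t - 12
(3) = gcd((j - 4/3)*(j + 4), (j - 1)*(j + 6)) = 1
(4) = gcd((z - 5)*(z - 4*I)^2, (z - 5)*(z - 4*I)*(z + 8*I)) = z^2 + z*(-5 - 4*I) + 20*I
(5) = l^2 + 2*l - 24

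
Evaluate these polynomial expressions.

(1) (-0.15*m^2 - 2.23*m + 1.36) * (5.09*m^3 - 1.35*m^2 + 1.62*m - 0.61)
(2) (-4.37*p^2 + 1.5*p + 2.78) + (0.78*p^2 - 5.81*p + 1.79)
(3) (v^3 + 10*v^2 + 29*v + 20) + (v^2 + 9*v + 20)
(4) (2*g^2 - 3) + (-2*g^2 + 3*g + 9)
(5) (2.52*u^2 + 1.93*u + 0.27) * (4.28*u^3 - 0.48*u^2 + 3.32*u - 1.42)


(1) = -0.7635*m^5 - 11.1482*m^4 + 9.6899*m^3 - 5.3571*m^2 + 3.5635*m - 0.8296
(2) = -3.59*p^2 - 4.31*p + 4.57
(3) = v^3 + 11*v^2 + 38*v + 40
(4) = 3*g + 6
(5) = 10.7856*u^5 + 7.0508*u^4 + 8.5956*u^3 + 2.6996*u^2 - 1.8442*u - 0.3834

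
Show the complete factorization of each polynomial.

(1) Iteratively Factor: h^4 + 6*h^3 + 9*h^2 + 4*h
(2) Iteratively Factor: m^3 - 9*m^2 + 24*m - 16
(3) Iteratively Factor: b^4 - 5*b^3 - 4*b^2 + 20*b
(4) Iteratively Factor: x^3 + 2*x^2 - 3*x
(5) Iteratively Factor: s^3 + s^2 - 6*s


(1) = (h)*(h^3 + 6*h^2 + 9*h + 4) = h*(h + 1)*(h^2 + 5*h + 4) = h*(h + 1)^2*(h + 4)
(2) = (m - 4)*(m^2 - 5*m + 4) = (m - 4)*(m - 1)*(m - 4)
(3) = (b - 5)*(b^3 - 4*b) = b*(b - 5)*(b^2 - 4) = b*(b - 5)*(b + 2)*(b - 2)
(4) = (x + 3)*(x^2 - x) = x*(x + 3)*(x - 1)
(5) = (s + 3)*(s^2 - 2*s) = (s - 2)*(s + 3)*(s)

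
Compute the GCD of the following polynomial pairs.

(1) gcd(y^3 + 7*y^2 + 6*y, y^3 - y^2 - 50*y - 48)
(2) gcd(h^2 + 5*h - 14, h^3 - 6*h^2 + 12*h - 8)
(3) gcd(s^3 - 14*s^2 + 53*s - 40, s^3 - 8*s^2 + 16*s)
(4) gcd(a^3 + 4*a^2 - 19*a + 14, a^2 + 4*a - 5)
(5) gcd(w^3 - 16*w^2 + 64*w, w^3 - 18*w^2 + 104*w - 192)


(1) = y^2 + 7*y + 6
(2) = h - 2
(3) = gcd((s - 8)*(s - 5)*(s - 1), s*(s - 4)^2) = 1
(4) = gcd((a - 2)*(a - 1)*(a + 7), (a - 1)*(a + 5)) = a - 1
(5) = gcd(w*(w - 8)^2, (w - 8)*(w - 6)*(w - 4)) = w - 8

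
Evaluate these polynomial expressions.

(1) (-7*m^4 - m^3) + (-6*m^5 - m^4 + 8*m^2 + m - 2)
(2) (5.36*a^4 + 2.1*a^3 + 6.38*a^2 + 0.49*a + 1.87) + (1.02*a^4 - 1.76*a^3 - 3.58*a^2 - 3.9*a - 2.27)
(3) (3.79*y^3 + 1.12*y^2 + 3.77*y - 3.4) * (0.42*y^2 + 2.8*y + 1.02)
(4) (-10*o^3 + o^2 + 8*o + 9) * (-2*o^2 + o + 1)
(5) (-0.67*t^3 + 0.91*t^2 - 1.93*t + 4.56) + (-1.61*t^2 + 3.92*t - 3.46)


(1) = -6*m^5 - 8*m^4 - m^3 + 8*m^2 + m - 2
(2) = 6.38*a^4 + 0.34*a^3 + 2.8*a^2 - 3.41*a - 0.4
(3) = 1.5918*y^5 + 11.0824*y^4 + 8.5852*y^3 + 10.2704*y^2 - 5.6746*y - 3.468
(4) = 20*o^5 - 12*o^4 - 25*o^3 - 9*o^2 + 17*o + 9
(5) = -0.67*t^3 - 0.7*t^2 + 1.99*t + 1.1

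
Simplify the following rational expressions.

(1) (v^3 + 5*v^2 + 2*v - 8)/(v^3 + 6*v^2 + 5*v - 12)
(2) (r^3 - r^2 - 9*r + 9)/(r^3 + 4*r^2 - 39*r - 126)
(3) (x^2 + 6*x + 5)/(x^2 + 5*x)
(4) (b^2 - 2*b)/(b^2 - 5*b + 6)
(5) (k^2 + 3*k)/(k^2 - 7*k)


(1) = (v + 2)/(v + 3)
(2) = (r^2 - 4*r + 3)/(r^2 + r - 42)
(3) = (x + 1)/x
(4) = b/(b - 3)
(5) = (k + 3)/(k - 7)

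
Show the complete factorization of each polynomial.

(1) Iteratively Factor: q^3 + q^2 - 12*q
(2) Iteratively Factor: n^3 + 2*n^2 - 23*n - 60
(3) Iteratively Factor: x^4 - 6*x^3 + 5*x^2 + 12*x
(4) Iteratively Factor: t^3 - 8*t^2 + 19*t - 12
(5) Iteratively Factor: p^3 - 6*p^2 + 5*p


(1) = (q + 4)*(q^2 - 3*q) = (q - 3)*(q + 4)*(q)
(2) = (n - 5)*(n^2 + 7*n + 12) = (n - 5)*(n + 4)*(n + 3)
(3) = (x - 3)*(x^3 - 3*x^2 - 4*x) = (x - 4)*(x - 3)*(x^2 + x) = x*(x - 4)*(x - 3)*(x + 1)
(4) = (t - 1)*(t^2 - 7*t + 12) = (t - 4)*(t - 1)*(t - 3)
(5) = (p - 1)*(p^2 - 5*p) = (p - 5)*(p - 1)*(p)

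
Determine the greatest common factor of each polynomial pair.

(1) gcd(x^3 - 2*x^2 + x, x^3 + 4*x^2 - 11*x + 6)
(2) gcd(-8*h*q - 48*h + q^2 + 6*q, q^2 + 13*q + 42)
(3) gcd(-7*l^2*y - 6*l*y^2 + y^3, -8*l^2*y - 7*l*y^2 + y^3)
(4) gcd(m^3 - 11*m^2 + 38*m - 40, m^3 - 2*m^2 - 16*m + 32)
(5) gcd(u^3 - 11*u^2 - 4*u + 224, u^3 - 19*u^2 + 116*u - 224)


(1) = x^2 - 2*x + 1
(2) = gcd((-8*h + q)*(q + 6), (q + 6)*(q + 7)) = q + 6
(3) = l*y + y^2
(4) = m^2 - 6*m + 8
(5) = gcd((u - 8)*(u - 7)*(u + 4), (u - 8)*(u - 7)*(u - 4)) = u^2 - 15*u + 56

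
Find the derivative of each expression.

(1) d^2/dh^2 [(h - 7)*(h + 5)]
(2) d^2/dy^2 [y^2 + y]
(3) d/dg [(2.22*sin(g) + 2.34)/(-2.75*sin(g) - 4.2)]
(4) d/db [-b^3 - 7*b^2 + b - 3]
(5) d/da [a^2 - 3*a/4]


(1) = 2
(2) = 2
(3) = -2.889*cos(g)/(2.75*sin(g) + 4.2)^2
(4) = -3*b^2 - 14*b + 1
(5) = 2*a - 3/4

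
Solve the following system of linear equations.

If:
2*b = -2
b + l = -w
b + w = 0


Then:
b = -1
l = 0
w = 1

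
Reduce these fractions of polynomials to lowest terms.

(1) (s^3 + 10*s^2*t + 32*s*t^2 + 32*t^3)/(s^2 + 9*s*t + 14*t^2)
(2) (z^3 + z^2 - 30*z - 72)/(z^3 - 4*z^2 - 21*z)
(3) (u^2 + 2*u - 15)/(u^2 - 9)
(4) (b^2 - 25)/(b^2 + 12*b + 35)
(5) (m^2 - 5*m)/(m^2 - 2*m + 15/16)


(1) = (s^2 + 8*s*t + 16*t^2)/(s + 7*t)
(2) = (z^2 - 2*z - 24)/(z^2 - 7*z)
(3) = (u + 5)/(u + 3)
(4) = (b - 5)/(b + 7)
(5) = (16*m^2 - 80*m)/(16*m^2 - 32*m + 15)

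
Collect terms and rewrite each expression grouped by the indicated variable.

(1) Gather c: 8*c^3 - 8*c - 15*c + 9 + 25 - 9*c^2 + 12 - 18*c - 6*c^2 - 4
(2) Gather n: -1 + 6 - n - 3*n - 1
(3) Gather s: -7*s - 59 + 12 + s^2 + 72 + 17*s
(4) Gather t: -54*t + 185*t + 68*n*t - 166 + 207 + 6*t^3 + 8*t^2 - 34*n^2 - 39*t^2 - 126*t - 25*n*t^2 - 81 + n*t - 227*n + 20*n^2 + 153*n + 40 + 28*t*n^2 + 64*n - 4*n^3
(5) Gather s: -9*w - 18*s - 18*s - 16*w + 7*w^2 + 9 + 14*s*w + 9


(1) = 8*c^3 - 15*c^2 - 41*c + 42
(2) = 4 - 4*n
(3) = s^2 + 10*s + 25
(4) = -4*n^3 - 14*n^2 - 10*n + 6*t^3 + t^2*(-25*n - 31) + t*(28*n^2 + 69*n + 5)
(5) = s*(14*w - 36) + 7*w^2 - 25*w + 18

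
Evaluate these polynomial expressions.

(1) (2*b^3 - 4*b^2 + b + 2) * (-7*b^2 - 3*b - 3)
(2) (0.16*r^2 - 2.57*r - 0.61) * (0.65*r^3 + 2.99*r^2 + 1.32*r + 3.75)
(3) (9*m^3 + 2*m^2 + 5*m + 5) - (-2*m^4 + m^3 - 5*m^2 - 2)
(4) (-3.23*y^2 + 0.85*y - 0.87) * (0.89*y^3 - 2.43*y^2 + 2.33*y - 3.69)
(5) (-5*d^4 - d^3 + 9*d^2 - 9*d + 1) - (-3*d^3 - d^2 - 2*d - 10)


(1) = -14*b^5 + 22*b^4 - b^3 - 5*b^2 - 9*b - 6
(2) = 0.104*r^5 - 1.1921*r^4 - 7.8696*r^3 - 4.6163*r^2 - 10.4427*r - 2.2875
(3) = 2*m^4 + 8*m^3 + 7*m^2 + 5*m + 7
(4) = -2.8747*y^5 + 8.6054*y^4 - 10.3657*y^3 + 16.0133*y^2 - 5.1636*y + 3.2103
(5) = -5*d^4 + 2*d^3 + 10*d^2 - 7*d + 11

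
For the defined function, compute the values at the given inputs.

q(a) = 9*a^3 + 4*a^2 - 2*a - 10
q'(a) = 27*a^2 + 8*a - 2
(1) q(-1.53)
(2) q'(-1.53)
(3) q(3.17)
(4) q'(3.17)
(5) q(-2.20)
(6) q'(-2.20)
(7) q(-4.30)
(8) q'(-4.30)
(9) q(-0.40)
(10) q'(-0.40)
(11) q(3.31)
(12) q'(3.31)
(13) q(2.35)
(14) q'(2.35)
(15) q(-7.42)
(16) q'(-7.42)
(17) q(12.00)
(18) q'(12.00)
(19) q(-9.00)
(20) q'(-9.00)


(1) = -29.81
(2) = 48.96
(3) = 310.55
(4) = 294.68
(5) = -82.07
(6) = 111.08
(7) = -643.00
(8) = 462.83
(9) = -9.14
(10) = -0.88
(11) = 353.59
(12) = 320.29
(13) = 124.19
(14) = 165.91
(15) = -3451.60
(16) = 1425.16
(17) = 16094.00
(18) = 3982.00
(19) = -6229.00
(20) = 2113.00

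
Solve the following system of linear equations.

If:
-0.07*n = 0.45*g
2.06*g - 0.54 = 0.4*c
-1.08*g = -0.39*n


Then:
c = -1.35
g = 0.00
n = 0.00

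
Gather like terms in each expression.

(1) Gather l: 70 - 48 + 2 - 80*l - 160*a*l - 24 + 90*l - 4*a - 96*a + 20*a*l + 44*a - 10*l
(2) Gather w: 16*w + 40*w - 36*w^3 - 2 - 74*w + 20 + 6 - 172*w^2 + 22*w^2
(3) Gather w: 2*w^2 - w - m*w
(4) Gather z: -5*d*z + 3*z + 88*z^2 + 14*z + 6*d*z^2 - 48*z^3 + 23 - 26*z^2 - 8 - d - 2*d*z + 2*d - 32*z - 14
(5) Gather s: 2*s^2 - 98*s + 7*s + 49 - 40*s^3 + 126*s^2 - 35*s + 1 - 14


(1) = -140*a*l - 56*a
(2) = -36*w^3 - 150*w^2 - 18*w + 24
(3) = 2*w^2 + w*(-m - 1)
(4) = d - 48*z^3 + z^2*(6*d + 62) + z*(-7*d - 15) + 1
(5) = -40*s^3 + 128*s^2 - 126*s + 36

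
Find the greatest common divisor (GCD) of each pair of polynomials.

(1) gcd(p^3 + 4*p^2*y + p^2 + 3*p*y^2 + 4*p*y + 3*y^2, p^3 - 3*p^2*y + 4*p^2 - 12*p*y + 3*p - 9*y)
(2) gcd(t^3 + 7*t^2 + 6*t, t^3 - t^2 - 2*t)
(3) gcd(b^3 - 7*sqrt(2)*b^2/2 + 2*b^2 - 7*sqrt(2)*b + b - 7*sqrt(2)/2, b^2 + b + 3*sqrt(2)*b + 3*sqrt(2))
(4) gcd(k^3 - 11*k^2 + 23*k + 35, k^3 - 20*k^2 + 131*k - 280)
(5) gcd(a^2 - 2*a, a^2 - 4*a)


(1) = gcd((p + 1)*(p + y)*(p + 3*y), (p + 1)*(p + 3)*(p - 3*y)) = p + 1
(2) = t^2 + t
(3) = gcd((b + 1)^2*(b - 7*sqrt(2)/2), (b + 1)*(b + 3*sqrt(2))) = b + 1
(4) = gcd((k - 7)*(k - 5)*(k + 1), (k - 8)*(k - 7)*(k - 5)) = k^2 - 12*k + 35
(5) = a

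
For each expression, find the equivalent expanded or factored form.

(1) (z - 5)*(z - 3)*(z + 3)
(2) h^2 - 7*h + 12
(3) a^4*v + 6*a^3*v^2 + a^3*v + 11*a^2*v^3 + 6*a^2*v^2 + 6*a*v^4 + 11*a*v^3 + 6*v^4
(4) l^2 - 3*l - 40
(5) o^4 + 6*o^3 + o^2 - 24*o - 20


(1) = z^3 - 5*z^2 - 9*z + 45
(2) = (h - 4)*(h - 3)
(3) = (a + v)*(a + 2*v)*(a + 3*v)*(a*v + v)
(4) = (l - 8)*(l + 5)
(5) = (o - 2)*(o + 1)*(o + 2)*(o + 5)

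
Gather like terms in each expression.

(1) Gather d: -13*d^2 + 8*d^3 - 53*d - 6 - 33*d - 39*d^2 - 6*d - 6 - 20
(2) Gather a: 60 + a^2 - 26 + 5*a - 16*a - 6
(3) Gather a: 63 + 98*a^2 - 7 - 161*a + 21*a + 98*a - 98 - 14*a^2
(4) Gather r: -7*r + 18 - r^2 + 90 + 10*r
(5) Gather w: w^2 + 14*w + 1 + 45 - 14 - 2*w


(1) = 8*d^3 - 52*d^2 - 92*d - 32
(2) = a^2 - 11*a + 28
(3) = 84*a^2 - 42*a - 42
(4) = -r^2 + 3*r + 108
(5) = w^2 + 12*w + 32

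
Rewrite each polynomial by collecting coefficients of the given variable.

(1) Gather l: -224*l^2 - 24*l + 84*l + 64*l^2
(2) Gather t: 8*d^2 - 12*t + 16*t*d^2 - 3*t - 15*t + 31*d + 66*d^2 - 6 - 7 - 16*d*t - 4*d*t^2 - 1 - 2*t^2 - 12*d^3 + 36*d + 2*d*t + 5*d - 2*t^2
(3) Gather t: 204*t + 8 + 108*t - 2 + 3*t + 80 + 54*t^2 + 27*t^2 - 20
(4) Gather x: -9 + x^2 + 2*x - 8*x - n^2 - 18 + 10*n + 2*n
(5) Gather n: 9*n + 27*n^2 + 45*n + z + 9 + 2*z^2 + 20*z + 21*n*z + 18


(1) = -160*l^2 + 60*l
(2) = -12*d^3 + 74*d^2 + 72*d + t^2*(-4*d - 4) + t*(16*d^2 - 14*d - 30) - 14
(3) = 81*t^2 + 315*t + 66
(4) = -n^2 + 12*n + x^2 - 6*x - 27
(5) = 27*n^2 + n*(21*z + 54) + 2*z^2 + 21*z + 27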